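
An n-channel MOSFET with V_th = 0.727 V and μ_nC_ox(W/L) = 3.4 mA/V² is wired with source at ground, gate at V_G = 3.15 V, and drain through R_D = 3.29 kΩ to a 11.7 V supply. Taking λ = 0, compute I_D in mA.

I_D = 3.42 mA

V_GS = V_G = 3.15 V, so V_ov = 3.15 − 0.727 = 2.42 V.
Assume saturation: I_D = ½ k_n V_ov² = 0.5 × 3.4 × 2.42² = 9.98 mA, giving V_DS = V_DD − I_D R_D = 11.7 − 9.98 × 3.29 = -21.1 V.
But -21.1 V < V_ov = 2.42 V, so the device is actually in triode.
In triode I_D = k_n[V_ov V_DS − ½ V_DS²] and I_D = (V_DD − V_DS)/R_D. Equating: 5.59 V_DS² − 28.1 V_DS + 11.7 = 0, giving V_DS = 0.458 V (the root below V_ov).
I_D = (11.7 − 0.458) / 3.29 = 3.42 mA.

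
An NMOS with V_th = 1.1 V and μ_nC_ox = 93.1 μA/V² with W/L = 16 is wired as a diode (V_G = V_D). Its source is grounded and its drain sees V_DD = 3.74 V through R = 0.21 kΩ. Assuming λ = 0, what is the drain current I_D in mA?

I_D = 3.01 mA

With gate tied to drain, V_GS = V_DS ≥ V_GS − V_th, so the device is in saturation.
k_n = μ_nC_ox · (W/L) = 1.49 mA/V².
KCL at the drain: ½ k_n (V_GS − V_th)² = (V_DD − V_GS)/R.
Let x = V_GS − 1.1. Then 0.156 x² + x − 2.64 = 0, giving x = 2.01 V (positive root), so V_GS = 3.11 V.
I_D = (V_DD − V_GS)/R = (3.74 − 3.11) / 0.21 = 3.01 mA.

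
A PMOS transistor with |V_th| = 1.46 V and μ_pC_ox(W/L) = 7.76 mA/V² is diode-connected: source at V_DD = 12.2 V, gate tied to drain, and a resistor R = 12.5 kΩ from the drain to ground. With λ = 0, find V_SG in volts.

V_SG = 1.92 V

With gate tied to drain, V_SG = V_SD ≥ V_SG − |V_th|, so the device is in saturation.
KCL at the drain: ½ k_p (V_SG − |V_th|)² = (V_DD − V_SG)/R.
Let x = V_SG − 1.46. Then 48.5 x² + x − 10.74 = 0, giving x = 0.46 V (positive root), so V_SG = 1.92 V.
I_D = (V_DD − V_SG)/R = (12.2 − 1.92) / 12.5 = 0.822 mA.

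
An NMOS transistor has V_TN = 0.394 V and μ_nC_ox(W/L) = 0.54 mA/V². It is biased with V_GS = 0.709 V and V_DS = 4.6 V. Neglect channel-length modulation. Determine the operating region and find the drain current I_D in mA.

V_ov = V_GS − V_TN = 0.709 − 0.394 = 0.315 V.
Since V_DS = 4.6 V ≥ V_ov = 0.315 V, the device is in saturation.
I_D = ½ k_n V_ov² = 0.5 × 0.54 × 0.315² = 0.0268 mA.

Saturation; I_D = 0.0268 mA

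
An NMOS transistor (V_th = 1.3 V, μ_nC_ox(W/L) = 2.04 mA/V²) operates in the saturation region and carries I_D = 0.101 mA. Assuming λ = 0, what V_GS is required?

V_GS = 1.61 V

In saturation I_D = ½ k_n (V_GS − V_th)², so V_GS − V_th = √(2 I_D / k_n) = √(2 × 0.101 / 2.04) = 0.315 V.
V_GS = 1.3 + 0.315 = 1.61 V.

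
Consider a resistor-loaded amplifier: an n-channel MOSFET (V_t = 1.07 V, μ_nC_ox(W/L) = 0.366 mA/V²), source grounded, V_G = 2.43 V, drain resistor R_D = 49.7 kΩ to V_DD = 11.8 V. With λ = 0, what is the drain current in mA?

I_D = 0.226 mA

V_GS = V_G = 2.43 V, so V_ov = 2.43 − 1.07 = 1.36 V.
Assume saturation: I_D = ½ k_n V_ov² = 0.5 × 0.366 × 1.36² = 0.338 mA, giving V_DS = V_DD − I_D R_D = 11.8 − 0.338 × 49.7 = -5.02 V.
But -5.02 V < V_ov = 1.36 V, so the device is actually in triode.
In triode I_D = k_n[V_ov V_DS − ½ V_DS²] and I_D = (V_DD − V_DS)/R_D. Equating: 9.1 V_DS² − 25.74 V_DS + 11.8 = 0, giving V_DS = 0.575 V (the root below V_ov).
I_D = (11.8 − 0.575) / 49.7 = 0.226 mA.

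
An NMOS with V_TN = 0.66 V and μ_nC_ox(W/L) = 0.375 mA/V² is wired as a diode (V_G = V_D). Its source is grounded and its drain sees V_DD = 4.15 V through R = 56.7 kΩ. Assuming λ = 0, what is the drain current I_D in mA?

I_D = 0.0522 mA

With gate tied to drain, V_GS = V_DS ≥ V_GS − V_TN, so the device is in saturation.
KCL at the drain: ½ k_n (V_GS − V_TN)² = (V_DD − V_GS)/R.
Let x = V_GS − 0.66. Then 10.6 x² + x − 3.49 = 0, giving x = 0.528 V (positive root), so V_GS = 1.19 V.
I_D = (V_DD − V_GS)/R = (4.15 − 1.19) / 56.7 = 0.0522 mA.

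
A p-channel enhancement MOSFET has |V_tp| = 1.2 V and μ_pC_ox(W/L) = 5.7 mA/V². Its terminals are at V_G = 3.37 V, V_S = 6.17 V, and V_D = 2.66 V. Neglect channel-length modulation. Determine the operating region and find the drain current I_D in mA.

V_SG = V_S − V_G = 6.17 − 3.37 = 2.8 V; V_SD = V_S − V_D = 6.17 − 2.66 = 3.51 V.
V_ov = V_SG − |V_tp| = 2.8 − 1.2 = 1.6 V.
Since V_SD = 3.51 V ≥ V_ov = 1.6 V, the device is in saturation.
I_D = ½ k_p V_ov² = 0.5 × 5.7 × 1.6² = 7.3 mA.

Saturation; I_D = 7.30 mA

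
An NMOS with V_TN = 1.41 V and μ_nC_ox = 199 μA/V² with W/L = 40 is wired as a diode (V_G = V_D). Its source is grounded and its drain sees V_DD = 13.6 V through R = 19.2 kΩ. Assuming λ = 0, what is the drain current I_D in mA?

I_D = 0.614 mA

With gate tied to drain, V_GS = V_DS ≥ V_GS − V_TN, so the device is in saturation.
k_n = μ_nC_ox · (W/L) = 7.96 mA/V².
KCL at the drain: ½ k_n (V_GS − V_TN)² = (V_DD − V_GS)/R.
Let x = V_GS − 1.41. Then 76.4 x² + x − 12.19 = 0, giving x = 0.393 V (positive root), so V_GS = 1.8 V.
I_D = (V_DD − V_GS)/R = (13.6 − 1.8) / 19.2 = 0.614 mA.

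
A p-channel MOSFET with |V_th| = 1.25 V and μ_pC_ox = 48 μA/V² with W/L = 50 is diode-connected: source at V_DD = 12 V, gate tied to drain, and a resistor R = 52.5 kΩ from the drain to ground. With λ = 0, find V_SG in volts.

V_SG = 1.66 V

With gate tied to drain, V_SG = V_SD ≥ V_SG − |V_th|, so the device is in saturation.
k_p = μ_pC_ox · (W/L) = 2.4 mA/V².
KCL at the drain: ½ k_p (V_SG − |V_th|)² = (V_DD − V_SG)/R.
Let x = V_SG − 1.25. Then 63 x² + x − 10.75 = 0, giving x = 0.405 V (positive root), so V_SG = 1.66 V.
I_D = (V_DD − V_SG)/R = (12 − 1.66) / 52.5 = 0.197 mA.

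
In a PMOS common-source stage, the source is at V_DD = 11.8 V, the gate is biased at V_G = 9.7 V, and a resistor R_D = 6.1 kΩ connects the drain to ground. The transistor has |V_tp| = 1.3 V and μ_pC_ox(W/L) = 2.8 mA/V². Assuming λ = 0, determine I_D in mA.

V_SG = V_DD − V_G = 11.8 − 9.7 = 2.1 V, so V_ov = 2.1 − 1.3 = 0.8 V.
Assume saturation: I_D = ½ k_p V_ov² = 0.5 × 2.8 × 0.8² = 0.896 mA, giving V_SD = V_DD − I_D R_D = 11.8 − 0.896 × 6.1 = 6.33 V.
V_SD = 6.33 V ≥ V_ov = 0.8 V, confirming saturation.

I_D = 0.896 mA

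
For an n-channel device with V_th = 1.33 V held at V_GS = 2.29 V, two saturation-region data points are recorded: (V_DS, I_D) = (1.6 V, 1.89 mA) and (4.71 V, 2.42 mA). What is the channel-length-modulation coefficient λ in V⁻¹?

λ = 0.105 V⁻¹

With V_GS fixed, I_D ∝ (1 + λ V_DS) in saturation, so I_D2/I_D1 = (1 + λ V_DS2)/(1 + λ V_DS1).
2.42/1.89 = 1.28 = (1 + 4.71 λ)/(1 + 1.6 λ).
Solving: λ (I_D1 V_DS2 − I_D2 V_DS1) = I_D2 − I_D1, so λ = (2.42 − 1.89) / (1.89 × 4.71 − 2.42 × 1.6) = 0.53 / 5.03 = 0.105 V⁻¹.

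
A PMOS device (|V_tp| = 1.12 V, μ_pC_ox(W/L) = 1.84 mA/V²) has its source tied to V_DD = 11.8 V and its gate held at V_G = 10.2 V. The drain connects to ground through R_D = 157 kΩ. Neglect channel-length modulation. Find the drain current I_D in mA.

V_SG = V_DD − V_G = 11.8 − 10.2 = 1.6 V, so V_ov = 1.6 − 1.12 = 0.48 V.
Assume saturation: I_D = ½ k_p V_ov² = 0.5 × 1.84 × 0.48² = 0.212 mA, giving V_SD = V_DD − I_D R_D = 11.8 − 0.212 × 157 = -21.5 V.
But -21.5 V < V_ov = 0.48 V, so the device is actually in triode.
In triode I_D = k_p[V_ov V_SD − ½ V_SD²] and I_D = (V_DD − V_SD)/R_D. Equating: 144 V_SD² − 139.7 V_SD + 11.8 = 0, giving V_SD = 0.0935 V (the root below V_ov).
I_D = (11.8 − 0.0935) / 157 = 0.0746 mA.

I_D = 0.0746 mA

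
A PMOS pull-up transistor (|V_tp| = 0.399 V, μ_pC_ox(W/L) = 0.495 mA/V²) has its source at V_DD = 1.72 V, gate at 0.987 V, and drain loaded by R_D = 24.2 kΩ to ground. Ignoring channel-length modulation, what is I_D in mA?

V_SG = V_DD − V_G = 1.72 − 0.987 = 0.733 V, so V_ov = 0.733 − 0.399 = 0.334 V.
Assume saturation: I_D = ½ k_p V_ov² = 0.5 × 0.495 × 0.334² = 0.0276 mA, giving V_SD = V_DD − I_D R_D = 1.72 − 0.0276 × 24.2 = 1.05 V.
V_SD = 1.05 V ≥ V_ov = 0.334 V, confirming saturation.

I_D = 0.0276 mA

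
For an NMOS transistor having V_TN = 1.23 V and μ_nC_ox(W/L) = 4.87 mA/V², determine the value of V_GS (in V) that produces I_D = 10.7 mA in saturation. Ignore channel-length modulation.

V_GS = 3.33 V

In saturation I_D = ½ k_n (V_GS − V_TN)², so V_GS − V_TN = √(2 I_D / k_n) = √(2 × 10.7 / 4.87) = 2.1 V.
V_GS = 1.23 + 2.1 = 3.33 V.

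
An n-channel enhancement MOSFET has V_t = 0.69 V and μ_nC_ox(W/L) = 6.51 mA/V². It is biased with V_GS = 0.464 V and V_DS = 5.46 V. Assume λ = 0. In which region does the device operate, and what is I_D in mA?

Cutoff; I_D = 0 mA

V_GS = 0.464 V < V_t = 0.69 V, so the transistor is in cutoff.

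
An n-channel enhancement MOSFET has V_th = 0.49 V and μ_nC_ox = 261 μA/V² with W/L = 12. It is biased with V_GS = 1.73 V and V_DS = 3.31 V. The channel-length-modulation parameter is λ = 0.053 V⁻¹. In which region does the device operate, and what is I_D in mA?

k_n = μ_nC_ox · (W/L) = 3.132 mA/V².
V_ov = V_GS − V_th = 1.73 − 0.49 = 1.24 V.
Since V_DS = 3.31 V ≥ V_ov = 1.24 V, the device is in saturation.
I_D = ½ k_n V_ov² (1 + λ V_DS) = 0.5 × 3.132 × 1.24² × (1 + 0.053 × 3.31) = 2.83 mA.

Saturation; I_D = 2.83 mA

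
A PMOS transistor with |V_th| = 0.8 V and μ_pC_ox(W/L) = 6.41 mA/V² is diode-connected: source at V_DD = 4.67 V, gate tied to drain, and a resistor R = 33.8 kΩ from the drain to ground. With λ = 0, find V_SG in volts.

With gate tied to drain, V_SG = V_SD ≥ V_SG − |V_th|, so the device is in saturation.
KCL at the drain: ½ k_p (V_SG − |V_th|)² = (V_DD − V_SG)/R.
Let x = V_SG − 0.8. Then 108 x² + x − 3.87 = 0, giving x = 0.184 V (positive root), so V_SG = 0.984 V.
I_D = (V_DD − V_SG)/R = (4.67 − 0.984) / 33.8 = 0.109 mA.

V_SG = 0.984 V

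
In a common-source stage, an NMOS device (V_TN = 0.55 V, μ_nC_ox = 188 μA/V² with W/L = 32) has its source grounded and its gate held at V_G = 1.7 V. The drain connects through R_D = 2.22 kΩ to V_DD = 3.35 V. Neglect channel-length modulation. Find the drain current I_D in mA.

V_GS = V_G = 1.7 V, so V_ov = 1.7 − 0.55 = 1.15 V.
k_n = μ_nC_ox · (W/L) = 6.016 mA/V².
Assume saturation: I_D = ½ k_n V_ov² = 0.5 × 6.016 × 1.15² = 3.98 mA, giving V_DS = V_DD − I_D R_D = 3.35 − 3.98 × 2.22 = -5.48 V.
But -5.48 V < V_ov = 1.15 V, so the device is actually in triode.
In triode I_D = k_n[V_ov V_DS − ½ V_DS²] and I_D = (V_DD − V_DS)/R_D. Equating: 6.68 V_DS² − 16.36 V_DS + 3.35 = 0, giving V_DS = 0.226 V (the root below V_ov).
I_D = (3.35 − 0.226) / 2.22 = 1.41 mA.

I_D = 1.41 mA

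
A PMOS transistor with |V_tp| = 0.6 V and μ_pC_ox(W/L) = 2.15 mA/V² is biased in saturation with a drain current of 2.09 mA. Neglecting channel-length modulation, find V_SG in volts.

In saturation I_D = ½ k_p (V_SG − |V_tp|)², so V_SG − |V_tp| = √(2 I_D / k_p) = √(2 × 2.09 / 2.15) = 1.39 V.
V_SG = 0.6 + 1.39 = 1.99 V.

V_SG = 1.99 V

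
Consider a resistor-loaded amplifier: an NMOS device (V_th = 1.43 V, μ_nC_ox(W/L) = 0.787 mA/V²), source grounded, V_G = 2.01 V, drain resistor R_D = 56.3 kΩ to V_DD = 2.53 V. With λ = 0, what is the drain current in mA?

I_D = 0.0431 mA

V_GS = V_G = 2.01 V, so V_ov = 2.01 − 1.43 = 0.58 V.
Assume saturation: I_D = ½ k_n V_ov² = 0.5 × 0.787 × 0.58² = 0.132 mA, giving V_DS = V_DD − I_D R_D = 2.53 − 0.132 × 56.3 = -4.92 V.
But -4.92 V < V_ov = 0.58 V, so the device is actually in triode.
In triode I_D = k_n[V_ov V_DS − ½ V_DS²] and I_D = (V_DD − V_DS)/R_D. Equating: 22.2 V_DS² − 26.7 V_DS + 2.53 = 0, giving V_DS = 0.104 V (the root below V_ov).
I_D = (2.53 − 0.104) / 56.3 = 0.0431 mA.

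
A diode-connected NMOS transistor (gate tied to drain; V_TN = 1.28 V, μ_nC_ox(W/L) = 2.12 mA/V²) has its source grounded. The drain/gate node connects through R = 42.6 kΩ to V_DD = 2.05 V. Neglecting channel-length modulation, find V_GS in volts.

With gate tied to drain, V_GS = V_DS ≥ V_GS − V_TN, so the device is in saturation.
KCL at the drain: ½ k_n (V_GS − V_TN)² = (V_DD − V_GS)/R.
Let x = V_GS − 1.28. Then 45.2 x² + x − 0.77 = 0, giving x = 0.12 V (positive root), so V_GS = 1.4 V.
I_D = (V_DD − V_GS)/R = (2.05 − 1.4) / 42.6 = 0.0153 mA.

V_GS = 1.40 V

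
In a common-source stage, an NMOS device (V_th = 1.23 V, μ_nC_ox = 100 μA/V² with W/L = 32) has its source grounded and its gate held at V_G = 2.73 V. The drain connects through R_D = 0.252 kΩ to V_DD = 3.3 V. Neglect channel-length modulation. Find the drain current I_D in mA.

V_GS = V_G = 2.73 V, so V_ov = 2.73 − 1.23 = 1.5 V.
k_n = μ_nC_ox · (W/L) = 3.2 mA/V².
Assume saturation: I_D = ½ k_n V_ov² = 0.5 × 3.2 × 1.5² = 3.6 mA, giving V_DS = V_DD − I_D R_D = 3.3 − 3.6 × 0.252 = 2.39 V.
V_DS = 2.39 V ≥ V_ov = 1.5 V, confirming saturation.

I_D = 3.60 mA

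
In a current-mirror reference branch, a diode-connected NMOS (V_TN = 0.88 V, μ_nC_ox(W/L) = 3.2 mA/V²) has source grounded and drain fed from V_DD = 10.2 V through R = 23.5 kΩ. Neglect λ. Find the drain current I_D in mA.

I_D = 0.376 mA

With gate tied to drain, V_GS = V_DS ≥ V_GS − V_TN, so the device is in saturation.
KCL at the drain: ½ k_n (V_GS − V_TN)² = (V_DD − V_GS)/R.
Let x = V_GS − 0.88. Then 37.6 x² + x − 9.32 = 0, giving x = 0.485 V (positive root), so V_GS = 1.36 V.
I_D = (V_DD − V_GS)/R = (10.2 − 1.36) / 23.5 = 0.376 mA.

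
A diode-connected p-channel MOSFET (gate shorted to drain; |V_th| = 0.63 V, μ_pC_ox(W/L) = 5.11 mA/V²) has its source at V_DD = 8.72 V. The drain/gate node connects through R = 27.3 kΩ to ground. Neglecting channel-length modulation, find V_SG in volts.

V_SG = 0.963 V

With gate tied to drain, V_SG = V_SD ≥ V_SG − |V_th|, so the device is in saturation.
KCL at the drain: ½ k_p (V_SG − |V_th|)² = (V_DD − V_SG)/R.
Let x = V_SG − 0.63. Then 69.8 x² + x − 8.09 = 0, giving x = 0.333 V (positive root), so V_SG = 0.963 V.
I_D = (V_DD − V_SG)/R = (8.72 − 0.963) / 27.3 = 0.284 mA.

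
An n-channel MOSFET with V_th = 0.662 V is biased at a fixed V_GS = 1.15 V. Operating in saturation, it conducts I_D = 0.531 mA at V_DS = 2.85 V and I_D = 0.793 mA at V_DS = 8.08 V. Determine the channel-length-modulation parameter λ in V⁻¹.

λ = 0.129 V⁻¹

With V_GS fixed, I_D ∝ (1 + λ V_DS) in saturation, so I_D2/I_D1 = (1 + λ V_DS2)/(1 + λ V_DS1).
0.793/0.531 = 1.493 = (1 + 8.08 λ)/(1 + 2.85 λ).
Solving: λ (I_D1 V_DS2 − I_D2 V_DS1) = I_D2 − I_D1, so λ = (0.793 − 0.531) / (0.531 × 8.08 − 0.793 × 2.85) = 0.262 / 2.03 = 0.129 V⁻¹.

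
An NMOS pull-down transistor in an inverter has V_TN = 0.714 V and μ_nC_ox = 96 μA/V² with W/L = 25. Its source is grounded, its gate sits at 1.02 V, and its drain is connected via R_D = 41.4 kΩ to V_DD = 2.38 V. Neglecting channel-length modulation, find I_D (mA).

V_GS = V_G = 1.02 V, so V_ov = 1.02 − 0.714 = 0.306 V.
k_n = μ_nC_ox · (W/L) = 2.4 mA/V².
Assume saturation: I_D = ½ k_n V_ov² = 0.5 × 2.4 × 0.306² = 0.112 mA, giving V_DS = V_DD − I_D R_D = 2.38 − 0.112 × 41.4 = -2.27 V.
But -2.27 V < V_ov = 0.306 V, so the device is actually in triode.
In triode I_D = k_n[V_ov V_DS − ½ V_DS²] and I_D = (V_DD − V_DS)/R_D. Equating: 49.7 V_DS² − 31.4 V_DS + 2.38 = 0, giving V_DS = 0.0881 V (the root below V_ov).
I_D = (2.38 − 0.0881) / 41.4 = 0.0554 mA.

I_D = 0.0554 mA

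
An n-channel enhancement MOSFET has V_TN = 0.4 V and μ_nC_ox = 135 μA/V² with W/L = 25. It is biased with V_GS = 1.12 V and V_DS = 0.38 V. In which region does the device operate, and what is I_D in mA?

Triode; I_D = 0.680 mA

k_n = μ_nC_ox · (W/L) = 3.375 mA/V².
V_ov = V_GS − V_TN = 1.12 − 0.4 = 0.72 V.
Since V_DS = 0.38 V < V_ov = 0.72 V, the device is in the triode region.
I_D = k_n [V_ov · V_DS − ½ V_DS²] = 3.375 × [0.72 × 0.38 − 0.5 × 0.38²] = 0.68 mA.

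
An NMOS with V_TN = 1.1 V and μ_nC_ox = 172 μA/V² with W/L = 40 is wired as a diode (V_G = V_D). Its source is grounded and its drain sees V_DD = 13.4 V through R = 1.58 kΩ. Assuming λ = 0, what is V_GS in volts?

V_GS = 2.52 V

With gate tied to drain, V_GS = V_DS ≥ V_GS − V_TN, so the device is in saturation.
k_n = μ_nC_ox · (W/L) = 6.88 mA/V².
KCL at the drain: ½ k_n (V_GS − V_TN)² = (V_DD − V_GS)/R.
Let x = V_GS − 1.1. Then 5.44 x² + x − 12.3 = 0, giving x = 1.42 V (positive root), so V_GS = 2.52 V.
I_D = (V_DD − V_GS)/R = (13.4 − 2.52) / 1.58 = 6.89 mA.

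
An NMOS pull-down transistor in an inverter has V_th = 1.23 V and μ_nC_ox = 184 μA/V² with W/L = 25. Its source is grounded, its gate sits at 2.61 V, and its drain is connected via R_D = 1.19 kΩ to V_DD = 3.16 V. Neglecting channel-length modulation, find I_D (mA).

I_D = 2.30 mA

V_GS = V_G = 2.61 V, so V_ov = 2.61 − 1.23 = 1.38 V.
k_n = μ_nC_ox · (W/L) = 4.6 mA/V².
Assume saturation: I_D = ½ k_n V_ov² = 0.5 × 4.6 × 1.38² = 4.38 mA, giving V_DS = V_DD − I_D R_D = 3.16 − 4.38 × 1.19 = -2.05 V.
But -2.05 V < V_ov = 1.38 V, so the device is actually in triode.
In triode I_D = k_n[V_ov V_DS − ½ V_DS²] and I_D = (V_DD − V_DS)/R_D. Equating: 2.74 V_DS² − 8.554 V_DS + 3.16 = 0, giving V_DS = 0.428 V (the root below V_ov).
I_D = (3.16 − 0.428) / 1.19 = 2.3 mA.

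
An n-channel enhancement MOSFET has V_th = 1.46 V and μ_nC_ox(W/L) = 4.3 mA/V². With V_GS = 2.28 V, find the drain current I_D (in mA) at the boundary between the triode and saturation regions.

I_D = 1.45 mA

At the boundary V_DS = V_ov = V_GS − V_th = 2.28 − 1.46 = 0.82 V.
I_D = ½ k_n V_ov² = 0.5 × 4.3 × 0.82² = 1.45 mA.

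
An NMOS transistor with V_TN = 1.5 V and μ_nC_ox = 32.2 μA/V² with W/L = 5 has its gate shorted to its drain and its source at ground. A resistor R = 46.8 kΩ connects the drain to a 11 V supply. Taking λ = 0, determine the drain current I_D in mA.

With gate tied to drain, V_GS = V_DS ≥ V_GS − V_TN, so the device is in saturation.
k_n = μ_nC_ox · (W/L) = 0.161 mA/V².
KCL at the drain: ½ k_n (V_GS − V_TN)² = (V_DD − V_GS)/R.
Let x = V_GS − 1.5. Then 3.77 x² + x − 9.5 = 0, giving x = 1.46 V (positive root), so V_GS = 2.96 V.
I_D = (V_DD − V_GS)/R = (11 − 2.96) / 46.8 = 0.172 mA.

I_D = 0.172 mA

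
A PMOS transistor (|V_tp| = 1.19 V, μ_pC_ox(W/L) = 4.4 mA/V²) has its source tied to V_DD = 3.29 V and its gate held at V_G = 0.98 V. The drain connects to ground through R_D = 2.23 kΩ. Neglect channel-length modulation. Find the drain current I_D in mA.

V_SG = V_DD − V_G = 3.29 − 0.98 = 2.31 V, so V_ov = 2.31 − 1.19 = 1.12 V.
Assume saturation: I_D = ½ k_p V_ov² = 0.5 × 4.4 × 1.12² = 2.76 mA, giving V_SD = V_DD − I_D R_D = 3.29 − 2.76 × 2.23 = -2.86 V.
But -2.86 V < V_ov = 1.12 V, so the device is actually in triode.
In triode I_D = k_p[V_ov V_SD − ½ V_SD²] and I_D = (V_DD − V_SD)/R_D. Equating: 4.91 V_SD² − 11.99 V_SD + 3.29 = 0, giving V_SD = 0.315 V (the root below V_ov).
I_D = (3.29 − 0.315) / 2.23 = 1.33 mA.

I_D = 1.33 mA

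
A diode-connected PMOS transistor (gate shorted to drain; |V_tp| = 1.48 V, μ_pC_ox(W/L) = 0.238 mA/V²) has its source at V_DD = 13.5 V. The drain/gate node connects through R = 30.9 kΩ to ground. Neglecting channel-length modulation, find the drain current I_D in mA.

I_D = 0.335 mA

With gate tied to drain, V_SG = V_SD ≥ V_SG − |V_tp|, so the device is in saturation.
KCL at the drain: ½ k_p (V_SG − |V_tp|)² = (V_DD − V_SG)/R.
Let x = V_SG − 1.48. Then 3.68 x² + x − 12.02 = 0, giving x = 1.68 V (positive root), so V_SG = 3.16 V.
I_D = (V_DD − V_SG)/R = (13.5 − 3.16) / 30.9 = 0.335 mA.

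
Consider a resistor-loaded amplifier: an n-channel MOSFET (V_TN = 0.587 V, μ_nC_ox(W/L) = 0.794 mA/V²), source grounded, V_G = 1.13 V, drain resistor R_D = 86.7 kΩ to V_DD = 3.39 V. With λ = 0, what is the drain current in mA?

I_D = 0.0380 mA

V_GS = V_G = 1.13 V, so V_ov = 1.13 − 0.587 = 0.543 V.
Assume saturation: I_D = ½ k_n V_ov² = 0.5 × 0.794 × 0.543² = 0.117 mA, giving V_DS = V_DD − I_D R_D = 3.39 − 0.117 × 86.7 = -6.76 V.
But -6.76 V < V_ov = 0.543 V, so the device is actually in triode.
In triode I_D = k_n[V_ov V_DS − ½ V_DS²] and I_D = (V_DD − V_DS)/R_D. Equating: 34.4 V_DS² − 38.38 V_DS + 3.39 = 0, giving V_DS = 0.0967 V (the root below V_ov).
I_D = (3.39 − 0.0967) / 86.7 = 0.038 mA.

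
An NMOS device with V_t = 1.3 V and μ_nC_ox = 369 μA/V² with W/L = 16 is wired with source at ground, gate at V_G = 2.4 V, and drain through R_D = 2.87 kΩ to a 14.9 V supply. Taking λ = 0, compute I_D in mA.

I_D = 3.57 mA

V_GS = V_G = 2.4 V, so V_ov = 2.4 − 1.3 = 1.1 V.
k_n = μ_nC_ox · (W/L) = 5.904 mA/V².
Assume saturation: I_D = ½ k_n V_ov² = 0.5 × 5.904 × 1.1² = 3.57 mA, giving V_DS = V_DD − I_D R_D = 14.9 − 3.57 × 2.87 = 4.65 V.
V_DS = 4.65 V ≥ V_ov = 1.1 V, confirming saturation.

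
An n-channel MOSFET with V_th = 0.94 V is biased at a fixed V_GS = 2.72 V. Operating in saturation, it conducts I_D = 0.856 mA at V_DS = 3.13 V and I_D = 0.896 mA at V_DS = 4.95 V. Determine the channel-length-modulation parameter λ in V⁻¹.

With V_GS fixed, I_D ∝ (1 + λ V_DS) in saturation, so I_D2/I_D1 = (1 + λ V_DS2)/(1 + λ V_DS1).
0.896/0.856 = 1.047 = (1 + 4.95 λ)/(1 + 3.13 λ).
Solving: λ (I_D1 V_DS2 − I_D2 V_DS1) = I_D2 − I_D1, so λ = (0.896 − 0.856) / (0.856 × 4.95 − 0.896 × 3.13) = 0.04 / 1.43 = 0.0279 V⁻¹.

λ = 0.0279 V⁻¹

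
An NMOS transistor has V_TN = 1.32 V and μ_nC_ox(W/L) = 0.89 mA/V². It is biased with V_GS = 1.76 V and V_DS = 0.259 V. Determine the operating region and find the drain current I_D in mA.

V_ov = V_GS − V_TN = 1.76 − 1.32 = 0.44 V.
Since V_DS = 0.259 V < V_ov = 0.44 V, the device is in the triode region.
I_D = k_n [V_ov · V_DS − ½ V_DS²] = 0.89 × [0.44 × 0.259 − 0.5 × 0.259²] = 0.0716 mA.

Triode; I_D = 0.0716 mA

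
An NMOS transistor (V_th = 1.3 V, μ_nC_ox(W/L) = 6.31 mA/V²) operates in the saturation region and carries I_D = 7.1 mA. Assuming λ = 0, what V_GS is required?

V_GS = 2.80 V

In saturation I_D = ½ k_n (V_GS − V_th)², so V_GS − V_th = √(2 I_D / k_n) = √(2 × 7.1 / 6.31) = 1.5 V.
V_GS = 1.3 + 1.5 = 2.8 V.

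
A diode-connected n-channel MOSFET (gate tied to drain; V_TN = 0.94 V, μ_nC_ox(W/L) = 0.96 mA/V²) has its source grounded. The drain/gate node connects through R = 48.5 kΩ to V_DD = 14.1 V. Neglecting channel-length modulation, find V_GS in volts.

With gate tied to drain, V_GS = V_DS ≥ V_GS − V_TN, so the device is in saturation.
KCL at the drain: ½ k_n (V_GS − V_TN)² = (V_DD − V_GS)/R.
Let x = V_GS − 0.94. Then 23.3 x² + x − 13.16 = 0, giving x = 0.731 V (positive root), so V_GS = 1.67 V.
I_D = (V_DD − V_GS)/R = (14.1 − 1.67) / 48.5 = 0.256 mA.

V_GS = 1.67 V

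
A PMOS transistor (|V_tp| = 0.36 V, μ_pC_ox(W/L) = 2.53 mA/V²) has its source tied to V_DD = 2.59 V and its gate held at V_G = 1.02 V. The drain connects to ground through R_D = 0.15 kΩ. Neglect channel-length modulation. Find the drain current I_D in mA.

V_SG = V_DD − V_G = 2.59 − 1.02 = 1.57 V, so V_ov = 1.57 − 0.36 = 1.21 V.
Assume saturation: I_D = ½ k_p V_ov² = 0.5 × 2.53 × 1.21² = 1.85 mA, giving V_SD = V_DD − I_D R_D = 2.59 − 1.85 × 0.15 = 2.31 V.
V_SD = 2.31 V ≥ V_ov = 1.21 V, confirming saturation.

I_D = 1.85 mA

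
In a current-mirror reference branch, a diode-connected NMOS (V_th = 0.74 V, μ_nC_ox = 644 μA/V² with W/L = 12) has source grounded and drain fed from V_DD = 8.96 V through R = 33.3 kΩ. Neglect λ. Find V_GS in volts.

With gate tied to drain, V_GS = V_DS ≥ V_GS − V_th, so the device is in saturation.
k_n = μ_nC_ox · (W/L) = 7.728 mA/V².
KCL at the drain: ½ k_n (V_GS − V_th)² = (V_DD − V_GS)/R.
Let x = V_GS − 0.74. Then 129 x² + x − 8.22 = 0, giving x = 0.249 V (positive root), so V_GS = 0.989 V.
I_D = (V_DD − V_GS)/R = (8.96 − 0.989) / 33.3 = 0.239 mA.

V_GS = 0.989 V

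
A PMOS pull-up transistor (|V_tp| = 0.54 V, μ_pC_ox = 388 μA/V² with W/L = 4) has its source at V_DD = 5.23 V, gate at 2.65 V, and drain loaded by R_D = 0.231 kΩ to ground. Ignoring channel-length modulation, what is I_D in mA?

I_D = 3.23 mA

V_SG = V_DD − V_G = 5.23 − 2.65 = 2.58 V, so V_ov = 2.58 − 0.54 = 2.04 V.
k_p = μ_pC_ox · (W/L) = 1.552 mA/V².
Assume saturation: I_D = ½ k_p V_ov² = 0.5 × 1.552 × 2.04² = 3.23 mA, giving V_SD = V_DD − I_D R_D = 5.23 − 3.23 × 0.231 = 4.48 V.
V_SD = 4.48 V ≥ V_ov = 2.04 V, confirming saturation.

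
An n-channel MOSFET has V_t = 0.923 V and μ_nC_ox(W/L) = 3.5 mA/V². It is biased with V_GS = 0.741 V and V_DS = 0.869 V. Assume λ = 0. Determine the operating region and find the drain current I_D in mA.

Cutoff; I_D = 0 mA

V_GS = 0.741 V < V_t = 0.923 V, so the transistor is in cutoff.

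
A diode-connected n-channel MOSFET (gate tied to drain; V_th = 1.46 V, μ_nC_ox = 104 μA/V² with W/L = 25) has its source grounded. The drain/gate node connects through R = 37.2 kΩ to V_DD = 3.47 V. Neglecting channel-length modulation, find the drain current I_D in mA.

With gate tied to drain, V_GS = V_DS ≥ V_GS − V_th, so the device is in saturation.
k_n = μ_nC_ox · (W/L) = 2.6 mA/V².
KCL at the drain: ½ k_n (V_GS − V_th)² = (V_DD − V_GS)/R.
Let x = V_GS − 1.46. Then 48.4 x² + x − 2.01 = 0, giving x = 0.194 V (positive root), so V_GS = 1.65 V.
I_D = (V_DD − V_GS)/R = (3.47 − 1.65) / 37.2 = 0.0488 mA.

I_D = 0.0488 mA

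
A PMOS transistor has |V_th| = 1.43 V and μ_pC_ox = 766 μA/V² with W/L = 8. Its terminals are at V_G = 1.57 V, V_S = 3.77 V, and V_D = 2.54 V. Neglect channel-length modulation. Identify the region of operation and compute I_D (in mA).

Saturation; I_D = 1.82 mA

V_SG = V_S − V_G = 3.77 − 1.57 = 2.2 V; V_SD = V_S − V_D = 3.77 − 2.54 = 1.23 V.
k_p = μ_pC_ox · (W/L) = 6.128 mA/V².
V_ov = V_SG − |V_th| = 2.2 − 1.43 = 0.77 V.
Since V_SD = 1.23 V ≥ V_ov = 0.77 V, the device is in saturation.
I_D = ½ k_p V_ov² = 0.5 × 6.128 × 0.77² = 1.82 mA.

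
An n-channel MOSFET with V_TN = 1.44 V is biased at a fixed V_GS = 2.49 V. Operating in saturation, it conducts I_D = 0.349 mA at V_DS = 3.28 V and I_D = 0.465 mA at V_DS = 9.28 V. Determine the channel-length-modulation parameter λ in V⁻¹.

With V_GS fixed, I_D ∝ (1 + λ V_DS) in saturation, so I_D2/I_D1 = (1 + λ V_DS2)/(1 + λ V_DS1).
0.465/0.349 = 1.332 = (1 + 9.28 λ)/(1 + 3.28 λ).
Solving: λ (I_D1 V_DS2 − I_D2 V_DS1) = I_D2 − I_D1, so λ = (0.465 − 0.349) / (0.349 × 9.28 − 0.465 × 3.28) = 0.116 / 1.71 = 0.0677 V⁻¹.

λ = 0.0677 V⁻¹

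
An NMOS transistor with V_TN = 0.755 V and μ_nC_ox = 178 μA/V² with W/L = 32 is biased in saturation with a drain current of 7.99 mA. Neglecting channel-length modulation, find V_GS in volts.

V_GS = 2.43 V

k_n = μ_nC_ox · (W/L) = 5.696 mA/V².
In saturation I_D = ½ k_n (V_GS − V_TN)², so V_GS − V_TN = √(2 I_D / k_n) = √(2 × 7.99 / 5.696) = 1.67 V.
V_GS = 0.755 + 1.67 = 2.43 V.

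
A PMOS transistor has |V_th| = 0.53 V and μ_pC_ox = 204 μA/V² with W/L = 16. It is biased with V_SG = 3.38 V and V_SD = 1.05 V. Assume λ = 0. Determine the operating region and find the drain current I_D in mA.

Triode; I_D = 7.97 mA

k_p = μ_pC_ox · (W/L) = 3.264 mA/V².
V_ov = V_SG − |V_th| = 3.38 − 0.53 = 2.85 V.
Since V_SD = 1.05 V < V_ov = 2.85 V, the device is in the triode region.
I_D = k_p [V_ov · V_SD − ½ V_SD²] = 3.264 × [2.85 × 1.05 − 0.5 × 1.05²] = 7.97 mA.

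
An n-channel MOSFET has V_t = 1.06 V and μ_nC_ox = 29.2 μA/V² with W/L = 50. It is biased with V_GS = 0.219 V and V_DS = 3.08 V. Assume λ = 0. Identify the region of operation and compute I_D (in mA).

V_GS = 0.219 V < V_t = 1.06 V, so the transistor is in cutoff.

Cutoff; I_D = 0 mA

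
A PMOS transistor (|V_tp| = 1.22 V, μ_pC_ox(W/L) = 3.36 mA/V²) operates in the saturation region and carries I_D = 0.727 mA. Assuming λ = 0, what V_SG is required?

V_SG = 1.88 V

In saturation I_D = ½ k_p (V_SG − |V_tp|)², so V_SG − |V_tp| = √(2 I_D / k_p) = √(2 × 0.727 / 3.36) = 0.658 V.
V_SG = 1.22 + 0.658 = 1.88 V.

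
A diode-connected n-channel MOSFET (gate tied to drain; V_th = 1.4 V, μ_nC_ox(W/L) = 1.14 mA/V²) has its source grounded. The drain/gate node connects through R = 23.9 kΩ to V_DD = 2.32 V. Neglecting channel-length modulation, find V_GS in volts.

V_GS = 1.63 V

With gate tied to drain, V_GS = V_DS ≥ V_GS − V_th, so the device is in saturation.
KCL at the drain: ½ k_n (V_GS − V_th)² = (V_DD − V_GS)/R.
Let x = V_GS − 1.4. Then 13.6 x² + x − 0.92 = 0, giving x = 0.226 V (positive root), so V_GS = 1.63 V.
I_D = (V_DD − V_GS)/R = (2.32 − 1.63) / 23.9 = 0.029 mA.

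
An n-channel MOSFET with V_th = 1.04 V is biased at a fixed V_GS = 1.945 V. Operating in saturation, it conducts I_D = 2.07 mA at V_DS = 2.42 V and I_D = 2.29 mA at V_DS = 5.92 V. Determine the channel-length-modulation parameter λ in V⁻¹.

With V_GS fixed, I_D ∝ (1 + λ V_DS) in saturation, so I_D2/I_D1 = (1 + λ V_DS2)/(1 + λ V_DS1).
2.29/2.07 = 1.106 = (1 + 5.92 λ)/(1 + 2.42 λ).
Solving: λ (I_D1 V_DS2 − I_D2 V_DS1) = I_D2 − I_D1, so λ = (2.29 − 2.07) / (2.07 × 5.92 − 2.29 × 2.42) = 0.22 / 6.71 = 0.0328 V⁻¹.

λ = 0.0328 V⁻¹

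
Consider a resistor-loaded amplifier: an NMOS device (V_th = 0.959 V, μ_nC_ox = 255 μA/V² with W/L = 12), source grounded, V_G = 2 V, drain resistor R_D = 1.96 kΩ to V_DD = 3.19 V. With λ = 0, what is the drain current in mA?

V_GS = V_G = 2 V, so V_ov = 2 − 0.959 = 1.04 V.
k_n = μ_nC_ox · (W/L) = 3.06 mA/V².
Assume saturation: I_D = ½ k_n V_ov² = 0.5 × 3.06 × 1.04² = 1.66 mA, giving V_DS = V_DD − I_D R_D = 3.19 − 1.66 × 1.96 = -0.0597 V.
But -0.0597 V < V_ov = 1.04 V, so the device is actually in triode.
In triode I_D = k_n[V_ov V_DS − ½ V_DS²] and I_D = (V_DD − V_DS)/R_D. Equating: 3 V_DS² − 7.244 V_DS + 3.19 = 0, giving V_DS = 0.579 V (the root below V_ov).
I_D = (3.19 − 0.579) / 1.96 = 1.33 mA.

I_D = 1.33 mA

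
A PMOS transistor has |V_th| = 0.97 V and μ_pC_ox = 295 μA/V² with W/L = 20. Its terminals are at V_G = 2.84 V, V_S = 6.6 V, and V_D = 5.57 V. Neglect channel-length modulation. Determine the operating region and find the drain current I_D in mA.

Triode; I_D = 13.8 mA

V_SG = V_S − V_G = 6.6 − 2.84 = 3.76 V; V_SD = V_S − V_D = 6.6 − 5.57 = 1.03 V.
k_p = μ_pC_ox · (W/L) = 5.9 mA/V².
V_ov = V_SG − |V_th| = 3.76 − 0.97 = 2.79 V.
Since V_SD = 1.03 V < V_ov = 2.79 V, the device is in the triode region.
I_D = k_p [V_ov · V_SD − ½ V_SD²] = 5.9 × [2.79 × 1.03 − 0.5 × 1.03²] = 13.8 mA.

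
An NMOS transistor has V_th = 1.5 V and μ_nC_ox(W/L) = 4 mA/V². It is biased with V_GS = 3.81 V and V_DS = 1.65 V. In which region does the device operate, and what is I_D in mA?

V_ov = V_GS − V_th = 3.81 − 1.5 = 2.31 V.
Since V_DS = 1.65 V < V_ov = 2.31 V, the device is in the triode region.
I_D = k_n [V_ov · V_DS − ½ V_DS²] = 4 × [2.31 × 1.65 − 0.5 × 1.65²] = 9.8 mA.

Triode; I_D = 9.80 mA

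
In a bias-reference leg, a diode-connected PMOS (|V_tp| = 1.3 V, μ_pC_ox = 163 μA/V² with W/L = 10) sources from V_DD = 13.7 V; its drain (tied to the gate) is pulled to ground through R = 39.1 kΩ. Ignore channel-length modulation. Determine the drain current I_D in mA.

With gate tied to drain, V_SG = V_SD ≥ V_SG − |V_tp|, so the device is in saturation.
k_p = μ_pC_ox · (W/L) = 1.63 mA/V².
KCL at the drain: ½ k_p (V_SG − |V_tp|)² = (V_DD − V_SG)/R.
Let x = V_SG − 1.3. Then 31.9 x² + x − 12.4 = 0, giving x = 0.608 V (positive root), so V_SG = 1.91 V.
I_D = (V_DD − V_SG)/R = (13.7 − 1.91) / 39.1 = 0.302 mA.

I_D = 0.302 mA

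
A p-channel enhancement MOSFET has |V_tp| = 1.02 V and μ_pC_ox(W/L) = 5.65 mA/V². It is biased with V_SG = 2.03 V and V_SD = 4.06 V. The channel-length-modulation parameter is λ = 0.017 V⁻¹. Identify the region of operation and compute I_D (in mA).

Saturation; I_D = 3.08 mA

V_ov = V_SG − |V_tp| = 2.03 − 1.02 = 1.01 V.
Since V_SD = 4.06 V ≥ V_ov = 1.01 V, the device is in saturation.
I_D = ½ k_p V_ov² (1 + λ V_SD) = 0.5 × 5.65 × 1.01² × (1 + 0.017 × 4.06) = 3.08 mA.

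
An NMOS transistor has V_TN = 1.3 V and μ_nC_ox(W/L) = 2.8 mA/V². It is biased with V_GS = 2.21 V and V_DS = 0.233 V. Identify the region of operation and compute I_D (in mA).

Triode; I_D = 0.518 mA

V_ov = V_GS − V_TN = 2.21 − 1.3 = 0.91 V.
Since V_DS = 0.233 V < V_ov = 0.91 V, the device is in the triode region.
I_D = k_n [V_ov · V_DS − ½ V_DS²] = 2.8 × [0.91 × 0.233 − 0.5 × 0.233²] = 0.518 mA.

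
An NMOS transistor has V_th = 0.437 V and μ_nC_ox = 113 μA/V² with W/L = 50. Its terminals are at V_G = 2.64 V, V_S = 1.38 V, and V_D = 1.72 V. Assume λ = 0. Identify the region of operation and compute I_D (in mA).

Triode; I_D = 1.25 mA

V_GS = V_G − V_S = 2.64 − 1.38 = 1.26 V; V_DS = V_D − V_S = 1.72 − 1.38 = 0.34 V.
k_n = μ_nC_ox · (W/L) = 5.65 mA/V².
V_ov = V_GS − V_th = 1.26 − 0.437 = 0.823 V.
Since V_DS = 0.34 V < V_ov = 0.823 V, the device is in the triode region.
I_D = k_n [V_ov · V_DS − ½ V_DS²] = 5.65 × [0.823 × 0.34 − 0.5 × 0.34²] = 1.25 mA.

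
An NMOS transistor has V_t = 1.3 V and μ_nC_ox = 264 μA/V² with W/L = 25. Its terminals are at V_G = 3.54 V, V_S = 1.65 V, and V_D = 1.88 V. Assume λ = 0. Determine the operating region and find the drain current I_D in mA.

V_GS = V_G − V_S = 3.54 − 1.65 = 1.89 V; V_DS = V_D − V_S = 1.88 − 1.65 = 0.23 V.
k_n = μ_nC_ox · (W/L) = 6.6 mA/V².
V_ov = V_GS − V_t = 1.89 − 1.3 = 0.59 V.
Since V_DS = 0.23 V < V_ov = 0.59 V, the device is in the triode region.
I_D = k_n [V_ov · V_DS − ½ V_DS²] = 6.6 × [0.59 × 0.23 − 0.5 × 0.23²] = 0.721 mA.

Triode; I_D = 0.721 mA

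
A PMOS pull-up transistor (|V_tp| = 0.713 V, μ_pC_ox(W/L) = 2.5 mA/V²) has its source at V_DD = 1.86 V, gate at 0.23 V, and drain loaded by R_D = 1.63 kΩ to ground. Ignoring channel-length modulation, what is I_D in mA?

I_D = 0.834 mA

V_SG = V_DD − V_G = 1.86 − 0.23 = 1.63 V, so V_ov = 1.63 − 0.713 = 0.917 V.
Assume saturation: I_D = ½ k_p V_ov² = 0.5 × 2.5 × 0.917² = 1.05 mA, giving V_SD = V_DD − I_D R_D = 1.86 − 1.05 × 1.63 = 0.147 V.
But 0.147 V < V_ov = 0.917 V, so the device is actually in triode.
In triode I_D = k_p[V_ov V_SD − ½ V_SD²] and I_D = (V_DD − V_SD)/R_D. Equating: 2.04 V_SD² − 4.737 V_SD + 1.86 = 0, giving V_SD = 0.5 V (the root below V_ov).
I_D = (1.86 − 0.5) / 1.63 = 0.834 mA.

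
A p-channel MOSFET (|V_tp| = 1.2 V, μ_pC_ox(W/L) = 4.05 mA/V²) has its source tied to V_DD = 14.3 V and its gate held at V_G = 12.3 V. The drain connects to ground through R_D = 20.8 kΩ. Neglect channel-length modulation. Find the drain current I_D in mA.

I_D = 0.676 mA

V_SG = V_DD − V_G = 14.3 − 12.3 = 2 V, so V_ov = 2 − 1.2 = 0.8 V.
Assume saturation: I_D = ½ k_p V_ov² = 0.5 × 4.05 × 0.8² = 1.3 mA, giving V_SD = V_DD − I_D R_D = 14.3 − 1.3 × 20.8 = -12.7 V.
But -12.7 V < V_ov = 0.8 V, so the device is actually in triode.
In triode I_D = k_p[V_ov V_SD − ½ V_SD²] and I_D = (V_DD − V_SD)/R_D. Equating: 42.1 V_SD² − 68.39 V_SD + 14.3 = 0, giving V_SD = 0.247 V (the root below V_ov).
I_D = (14.3 − 0.247) / 20.8 = 0.676 mA.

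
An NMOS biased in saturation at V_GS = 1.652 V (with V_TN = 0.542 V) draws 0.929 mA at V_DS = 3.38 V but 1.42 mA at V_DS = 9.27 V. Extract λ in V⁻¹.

With V_GS fixed, I_D ∝ (1 + λ V_DS) in saturation, so I_D2/I_D1 = (1 + λ V_DS2)/(1 + λ V_DS1).
1.42/0.929 = 1.529 = (1 + 9.27 λ)/(1 + 3.38 λ).
Solving: λ (I_D1 V_DS2 − I_D2 V_DS1) = I_D2 − I_D1, so λ = (1.42 − 0.929) / (0.929 × 9.27 − 1.42 × 3.38) = 0.491 / 3.81 = 0.129 V⁻¹.

λ = 0.129 V⁻¹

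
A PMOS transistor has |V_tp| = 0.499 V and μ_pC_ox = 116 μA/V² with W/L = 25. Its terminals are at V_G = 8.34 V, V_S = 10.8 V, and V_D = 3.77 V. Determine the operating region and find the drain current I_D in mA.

V_SG = V_S − V_G = 10.8 − 8.34 = 2.46 V; V_SD = V_S − V_D = 10.8 − 3.77 = 7.03 V.
k_p = μ_pC_ox · (W/L) = 2.9 mA/V².
V_ov = V_SG − |V_tp| = 2.46 − 0.499 = 1.96 V.
Since V_SD = 7.03 V ≥ V_ov = 1.96 V, the device is in saturation.
I_D = ½ k_p V_ov² = 0.5 × 2.9 × 1.96² = 5.58 mA.

Saturation; I_D = 5.58 mA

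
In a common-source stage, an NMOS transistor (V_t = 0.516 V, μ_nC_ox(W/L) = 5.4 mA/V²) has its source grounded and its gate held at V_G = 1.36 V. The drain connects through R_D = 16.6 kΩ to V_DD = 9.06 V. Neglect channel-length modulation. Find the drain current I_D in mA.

I_D = 0.538 mA

V_GS = V_G = 1.36 V, so V_ov = 1.36 − 0.516 = 0.844 V.
Assume saturation: I_D = ½ k_n V_ov² = 0.5 × 5.4 × 0.844² = 1.92 mA, giving V_DS = V_DD − I_D R_D = 9.06 − 1.92 × 16.6 = -22.9 V.
But -22.9 V < V_ov = 0.844 V, so the device is actually in triode.
In triode I_D = k_n[V_ov V_DS − ½ V_DS²] and I_D = (V_DD − V_DS)/R_D. Equating: 44.8 V_DS² − 76.66 V_DS + 9.06 = 0, giving V_DS = 0.128 V (the root below V_ov).
I_D = (9.06 − 0.128) / 16.6 = 0.538 mA.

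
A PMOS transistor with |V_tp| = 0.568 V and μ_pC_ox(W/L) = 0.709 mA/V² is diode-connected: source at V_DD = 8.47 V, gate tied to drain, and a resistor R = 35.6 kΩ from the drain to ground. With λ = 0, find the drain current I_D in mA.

With gate tied to drain, V_SG = V_SD ≥ V_SG − |V_tp|, so the device is in saturation.
KCL at the drain: ½ k_p (V_SG − |V_tp|)² = (V_DD − V_SG)/R.
Let x = V_SG − 0.568. Then 12.6 x² + x − 7.902 = 0, giving x = 0.753 V (positive root), so V_SG = 1.32 V.
I_D = (V_DD − V_SG)/R = (8.47 − 1.32) / 35.6 = 0.201 mA.

I_D = 0.201 mA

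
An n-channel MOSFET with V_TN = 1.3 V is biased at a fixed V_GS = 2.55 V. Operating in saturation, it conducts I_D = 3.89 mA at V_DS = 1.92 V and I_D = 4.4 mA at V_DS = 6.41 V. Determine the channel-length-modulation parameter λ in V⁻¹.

λ = 0.0309 V⁻¹

With V_GS fixed, I_D ∝ (1 + λ V_DS) in saturation, so I_D2/I_D1 = (1 + λ V_DS2)/(1 + λ V_DS1).
4.4/3.89 = 1.131 = (1 + 6.41 λ)/(1 + 1.92 λ).
Solving: λ (I_D1 V_DS2 − I_D2 V_DS1) = I_D2 − I_D1, so λ = (4.4 − 3.89) / (3.89 × 6.41 − 4.4 × 1.92) = 0.51 / 16.5 = 0.0309 V⁻¹.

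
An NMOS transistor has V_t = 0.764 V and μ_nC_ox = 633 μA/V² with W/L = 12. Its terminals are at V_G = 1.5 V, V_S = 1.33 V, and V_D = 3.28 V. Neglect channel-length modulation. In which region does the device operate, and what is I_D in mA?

V_GS = V_G − V_S = 1.5 − 1.33 = 0.17 V; V_DS = V_D − V_S = 3.28 − 1.33 = 1.95 V.
V_GS = 0.17 V < V_t = 0.764 V, so the transistor is in cutoff.

Cutoff; I_D = 0 mA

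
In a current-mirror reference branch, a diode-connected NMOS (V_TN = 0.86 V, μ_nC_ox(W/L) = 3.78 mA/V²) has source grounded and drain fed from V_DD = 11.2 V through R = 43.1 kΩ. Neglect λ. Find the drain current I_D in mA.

I_D = 0.232 mA

With gate tied to drain, V_GS = V_DS ≥ V_GS − V_TN, so the device is in saturation.
KCL at the drain: ½ k_n (V_GS − V_TN)² = (V_DD − V_GS)/R.
Let x = V_GS − 0.86. Then 81.5 x² + x − 10.34 = 0, giving x = 0.35 V (positive root), so V_GS = 1.21 V.
I_D = (V_DD − V_GS)/R = (11.2 − 1.21) / 43.1 = 0.232 mA.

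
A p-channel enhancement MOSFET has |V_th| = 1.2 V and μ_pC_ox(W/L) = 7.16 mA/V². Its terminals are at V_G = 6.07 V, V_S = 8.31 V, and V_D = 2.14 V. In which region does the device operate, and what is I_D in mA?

V_SG = V_S − V_G = 8.31 − 6.07 = 2.24 V; V_SD = V_S − V_D = 8.31 − 2.14 = 6.17 V.
V_ov = V_SG − |V_th| = 2.24 − 1.2 = 1.04 V.
Since V_SD = 6.17 V ≥ V_ov = 1.04 V, the device is in saturation.
I_D = ½ k_p V_ov² = 0.5 × 7.16 × 1.04² = 3.87 mA.

Saturation; I_D = 3.87 mA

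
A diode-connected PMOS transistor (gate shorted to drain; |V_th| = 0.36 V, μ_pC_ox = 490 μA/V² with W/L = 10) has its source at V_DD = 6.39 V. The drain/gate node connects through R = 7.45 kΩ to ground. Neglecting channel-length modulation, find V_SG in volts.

V_SG = 0.908 V

With gate tied to drain, V_SG = V_SD ≥ V_SG − |V_th|, so the device is in saturation.
k_p = μ_pC_ox · (W/L) = 4.9 mA/V².
KCL at the drain: ½ k_p (V_SG − |V_th|)² = (V_DD − V_SG)/R.
Let x = V_SG − 0.36. Then 18.3 x² + x − 6.03 = 0, giving x = 0.548 V (positive root), so V_SG = 0.908 V.
I_D = (V_DD − V_SG)/R = (6.39 − 0.908) / 7.45 = 0.736 mA.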